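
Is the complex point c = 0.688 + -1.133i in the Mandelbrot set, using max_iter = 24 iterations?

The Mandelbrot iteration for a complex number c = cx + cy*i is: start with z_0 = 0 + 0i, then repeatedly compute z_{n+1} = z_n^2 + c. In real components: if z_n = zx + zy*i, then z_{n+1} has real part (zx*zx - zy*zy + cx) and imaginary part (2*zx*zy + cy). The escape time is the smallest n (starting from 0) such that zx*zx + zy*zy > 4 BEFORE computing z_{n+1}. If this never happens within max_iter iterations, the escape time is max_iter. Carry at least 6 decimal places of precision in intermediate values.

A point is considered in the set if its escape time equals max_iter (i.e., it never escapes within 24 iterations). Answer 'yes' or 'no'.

z_0 = 0 + 0i, c = 0.6880 + -1.1330i
Iter 1: z = 0.6880 + -1.1330i, |z|^2 = 1.7570
Iter 2: z = -0.1223 + -2.6920i, |z|^2 = 7.2619
Escaped at iteration 2

Answer: no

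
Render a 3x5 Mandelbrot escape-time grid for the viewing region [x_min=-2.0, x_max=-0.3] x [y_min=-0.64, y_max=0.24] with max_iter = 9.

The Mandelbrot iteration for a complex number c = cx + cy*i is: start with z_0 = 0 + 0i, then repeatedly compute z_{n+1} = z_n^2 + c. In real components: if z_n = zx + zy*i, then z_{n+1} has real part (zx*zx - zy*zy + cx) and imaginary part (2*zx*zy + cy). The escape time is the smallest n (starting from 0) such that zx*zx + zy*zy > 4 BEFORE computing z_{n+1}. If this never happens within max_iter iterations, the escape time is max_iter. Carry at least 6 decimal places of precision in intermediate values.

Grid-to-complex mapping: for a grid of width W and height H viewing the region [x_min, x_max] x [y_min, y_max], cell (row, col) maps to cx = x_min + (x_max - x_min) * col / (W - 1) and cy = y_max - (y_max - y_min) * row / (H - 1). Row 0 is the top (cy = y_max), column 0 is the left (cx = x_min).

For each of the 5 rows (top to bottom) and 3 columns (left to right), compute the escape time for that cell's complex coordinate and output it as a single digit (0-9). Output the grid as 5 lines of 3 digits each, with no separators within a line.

Answer: 199
199
199
169
139

Derivation:
(row=0, col=0): c = -2.0000 + 0.2400i → escape time 1
(row=0, col=1): c = -1.1500 + 0.2400i → escape time 9
(row=0, col=2): c = -0.3000 + 0.2400i → escape time 9
(row=1, col=0): c = -2.0000 + 0.0200i → escape time 1
(row=1, col=1): c = -1.1500 + 0.0200i → escape time 9
(row=1, col=2): c = -0.3000 + 0.0200i → escape time 9
(row=2, col=0): c = -2.0000 + -0.2000i → escape time 1
(row=2, col=1): c = -1.1500 + -0.2000i → escape time 9
(row=2, col=2): c = -0.3000 + -0.2000i → escape time 9
(row=3, col=0): c = -2.0000 + -0.4200i → escape time 1
(row=3, col=1): c = -1.1500 + -0.4200i → escape time 6
(row=3, col=2): c = -0.3000 + -0.4200i → escape time 9
(row=4, col=0): c = -2.0000 + -0.6400i → escape time 1
(row=4, col=1): c = -1.1500 + -0.6400i → escape time 3
(row=4, col=2): c = -0.3000 + -0.6400i → escape time 9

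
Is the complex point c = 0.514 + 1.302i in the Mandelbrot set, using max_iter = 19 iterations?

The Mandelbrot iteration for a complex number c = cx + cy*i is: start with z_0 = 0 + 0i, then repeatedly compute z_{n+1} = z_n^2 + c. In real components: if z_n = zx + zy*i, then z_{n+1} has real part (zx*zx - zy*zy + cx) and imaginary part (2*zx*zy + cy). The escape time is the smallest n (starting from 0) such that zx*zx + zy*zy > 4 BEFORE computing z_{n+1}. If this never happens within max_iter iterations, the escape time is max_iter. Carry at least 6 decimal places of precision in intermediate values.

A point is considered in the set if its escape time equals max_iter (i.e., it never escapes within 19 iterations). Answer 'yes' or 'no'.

Answer: no

Derivation:
z_0 = 0 + 0i, c = 0.5140 + 1.3020i
Iter 1: z = 0.5140 + 1.3020i, |z|^2 = 1.9594
Iter 2: z = -0.9170 + 2.6405i, |z|^2 = 7.8129
Escaped at iteration 2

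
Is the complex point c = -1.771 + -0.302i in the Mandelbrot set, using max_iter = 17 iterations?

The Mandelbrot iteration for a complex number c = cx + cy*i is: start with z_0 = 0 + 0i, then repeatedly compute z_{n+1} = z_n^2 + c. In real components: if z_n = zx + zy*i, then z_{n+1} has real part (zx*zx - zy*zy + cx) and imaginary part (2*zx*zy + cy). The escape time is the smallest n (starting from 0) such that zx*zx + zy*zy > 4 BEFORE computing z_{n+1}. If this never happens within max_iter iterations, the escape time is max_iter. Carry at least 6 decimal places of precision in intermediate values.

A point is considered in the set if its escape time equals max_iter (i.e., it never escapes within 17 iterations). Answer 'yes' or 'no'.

z_0 = 0 + 0i, c = -1.7710 + -0.3020i
Iter 1: z = -1.7710 + -0.3020i, |z|^2 = 3.2276
Iter 2: z = 1.2742 + 0.7677i, |z|^2 = 2.2130
Iter 3: z = -0.7367 + 1.6544i, |z|^2 = 3.2798
Iter 4: z = -3.9654 + -2.7395i, |z|^2 = 23.2296
Escaped at iteration 4

Answer: no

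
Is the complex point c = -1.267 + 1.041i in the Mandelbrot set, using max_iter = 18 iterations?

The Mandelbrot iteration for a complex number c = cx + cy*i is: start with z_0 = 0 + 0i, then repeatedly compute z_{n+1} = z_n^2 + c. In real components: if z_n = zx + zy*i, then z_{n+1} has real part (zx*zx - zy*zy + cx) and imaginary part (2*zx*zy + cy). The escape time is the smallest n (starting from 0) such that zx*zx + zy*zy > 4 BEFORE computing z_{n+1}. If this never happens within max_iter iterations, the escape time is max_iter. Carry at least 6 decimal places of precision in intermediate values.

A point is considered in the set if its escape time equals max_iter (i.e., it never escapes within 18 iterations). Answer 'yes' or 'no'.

Answer: no

Derivation:
z_0 = 0 + 0i, c = -1.2670 + 1.0410i
Iter 1: z = -1.2670 + 1.0410i, |z|^2 = 2.6890
Iter 2: z = -0.7454 + -1.5969i, |z|^2 = 3.1057
Iter 3: z = -3.2615 + 3.4216i, |z|^2 = 22.3446
Escaped at iteration 3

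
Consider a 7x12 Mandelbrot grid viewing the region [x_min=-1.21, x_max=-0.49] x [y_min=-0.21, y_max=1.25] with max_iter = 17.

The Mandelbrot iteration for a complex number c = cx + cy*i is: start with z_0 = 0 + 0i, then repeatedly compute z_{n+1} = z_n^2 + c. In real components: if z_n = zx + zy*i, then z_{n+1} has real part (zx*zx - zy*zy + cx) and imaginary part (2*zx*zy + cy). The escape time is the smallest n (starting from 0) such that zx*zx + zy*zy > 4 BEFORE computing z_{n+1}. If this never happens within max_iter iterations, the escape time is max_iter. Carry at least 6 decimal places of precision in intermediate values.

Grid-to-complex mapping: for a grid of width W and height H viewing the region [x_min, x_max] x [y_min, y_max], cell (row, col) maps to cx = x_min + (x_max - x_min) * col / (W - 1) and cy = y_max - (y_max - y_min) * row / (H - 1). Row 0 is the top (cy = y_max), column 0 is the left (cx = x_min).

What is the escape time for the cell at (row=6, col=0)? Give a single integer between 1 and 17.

Answer: 6

Derivation:
z_0 = 0 + 0i, c = -1.2100 + 0.4536i
Iter 1: z = -1.2100 + 0.4536i, |z|^2 = 1.6699
Iter 2: z = 0.0483 + -0.6442i, |z|^2 = 0.4173
Iter 3: z = -1.6226 + 0.3914i, |z|^2 = 2.7861
Iter 4: z = 1.2697 + -0.8165i, |z|^2 = 2.2788
Iter 5: z = -0.2646 + -1.6198i, |z|^2 = 2.6938
Iter 6: z = -3.7638 + 1.3109i, |z|^2 = 15.8842
Escaped at iteration 6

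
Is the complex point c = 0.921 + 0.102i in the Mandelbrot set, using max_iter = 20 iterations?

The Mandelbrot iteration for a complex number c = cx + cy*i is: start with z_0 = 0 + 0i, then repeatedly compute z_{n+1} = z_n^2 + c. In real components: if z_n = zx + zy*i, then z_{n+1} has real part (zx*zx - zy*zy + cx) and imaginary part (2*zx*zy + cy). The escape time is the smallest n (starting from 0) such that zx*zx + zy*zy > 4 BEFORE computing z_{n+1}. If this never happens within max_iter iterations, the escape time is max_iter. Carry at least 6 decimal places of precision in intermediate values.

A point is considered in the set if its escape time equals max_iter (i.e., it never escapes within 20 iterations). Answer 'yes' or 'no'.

z_0 = 0 + 0i, c = 0.9210 + 0.1020i
Iter 1: z = 0.9210 + 0.1020i, |z|^2 = 0.8586
Iter 2: z = 1.7588 + 0.2899i, |z|^2 = 3.1775
Iter 3: z = 3.9305 + 1.1217i, |z|^2 = 16.7069
Escaped at iteration 3

Answer: no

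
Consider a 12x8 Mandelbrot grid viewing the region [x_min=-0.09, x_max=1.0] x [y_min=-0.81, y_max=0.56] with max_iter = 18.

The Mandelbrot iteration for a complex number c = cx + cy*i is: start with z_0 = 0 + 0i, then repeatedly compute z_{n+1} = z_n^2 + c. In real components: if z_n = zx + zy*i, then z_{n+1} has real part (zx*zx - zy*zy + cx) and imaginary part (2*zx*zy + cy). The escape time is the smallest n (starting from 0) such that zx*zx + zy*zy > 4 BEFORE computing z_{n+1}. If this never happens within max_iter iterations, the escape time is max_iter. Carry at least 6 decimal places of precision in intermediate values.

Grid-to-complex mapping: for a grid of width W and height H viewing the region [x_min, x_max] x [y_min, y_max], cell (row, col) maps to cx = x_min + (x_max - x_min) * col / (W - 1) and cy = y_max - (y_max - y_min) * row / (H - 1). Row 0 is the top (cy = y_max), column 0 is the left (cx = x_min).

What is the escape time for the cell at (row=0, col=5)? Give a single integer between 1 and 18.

Answer: 11

Derivation:
z_0 = 0 + 0i, c = 0.4055 + 0.5600i
Iter 1: z = 0.4055 + 0.5600i, |z|^2 = 0.4780
Iter 2: z = 0.2562 + 1.0141i, |z|^2 = 1.0941
Iter 3: z = -0.5573 + 1.0797i, |z|^2 = 1.4764
Iter 4: z = -0.4498 + -0.6435i, |z|^2 = 0.6163
Iter 5: z = 0.1937 + 1.1388i, |z|^2 = 1.3344
Iter 6: z = -0.8539 + 1.0012i, |z|^2 = 1.7316
Iter 7: z = 0.1323 + -1.1499i, |z|^2 = 1.3398
Iter 8: z = -0.8994 + 0.2558i, |z|^2 = 0.8743
Iter 9: z = 1.1489 + 0.1000i, |z|^2 = 1.3300
Iter 10: z = 1.7154 + 0.7897i, |z|^2 = 3.5663
Iter 11: z = 2.7246 + 3.2692i, |z|^2 = 18.1113
Escaped at iteration 11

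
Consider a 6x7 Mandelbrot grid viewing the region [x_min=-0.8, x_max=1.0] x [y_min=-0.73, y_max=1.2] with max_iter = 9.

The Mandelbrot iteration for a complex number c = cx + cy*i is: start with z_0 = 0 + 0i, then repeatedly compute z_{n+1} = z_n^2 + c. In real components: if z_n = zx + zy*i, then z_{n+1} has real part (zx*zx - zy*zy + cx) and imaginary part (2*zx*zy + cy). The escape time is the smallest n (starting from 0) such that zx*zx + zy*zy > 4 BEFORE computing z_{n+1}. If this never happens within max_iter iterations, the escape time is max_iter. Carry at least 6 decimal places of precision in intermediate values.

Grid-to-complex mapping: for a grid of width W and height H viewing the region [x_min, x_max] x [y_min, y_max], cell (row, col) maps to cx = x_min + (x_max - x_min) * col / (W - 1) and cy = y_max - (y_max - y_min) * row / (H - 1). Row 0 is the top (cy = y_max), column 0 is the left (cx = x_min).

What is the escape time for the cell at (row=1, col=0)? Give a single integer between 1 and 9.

Answer: 4

Derivation:
z_0 = 0 + 0i, c = -0.8000 + 0.8783i
Iter 1: z = -0.8000 + 0.8783i, |z|^2 = 1.4115
Iter 2: z = -0.9315 + -0.5270i, |z|^2 = 1.1454
Iter 3: z = -0.2101 + 1.8601i, |z|^2 = 3.5041
Iter 4: z = -4.2158 + 0.0967i, |z|^2 = 17.7827
Escaped at iteration 4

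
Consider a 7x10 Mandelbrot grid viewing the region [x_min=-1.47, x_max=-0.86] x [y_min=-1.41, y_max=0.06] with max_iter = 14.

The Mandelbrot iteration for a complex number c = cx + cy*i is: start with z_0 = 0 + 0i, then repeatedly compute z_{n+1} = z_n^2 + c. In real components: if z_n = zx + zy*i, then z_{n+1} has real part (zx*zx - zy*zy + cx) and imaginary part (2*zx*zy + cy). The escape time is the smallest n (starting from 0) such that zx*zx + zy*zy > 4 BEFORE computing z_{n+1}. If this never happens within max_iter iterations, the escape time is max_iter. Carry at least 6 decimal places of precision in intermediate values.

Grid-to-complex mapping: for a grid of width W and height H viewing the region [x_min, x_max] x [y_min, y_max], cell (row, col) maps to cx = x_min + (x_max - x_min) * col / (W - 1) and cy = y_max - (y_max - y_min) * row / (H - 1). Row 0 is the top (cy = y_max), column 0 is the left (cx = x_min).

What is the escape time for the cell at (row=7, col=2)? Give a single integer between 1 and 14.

z_0 = 0 + 0i, c = -1.2667 + -1.0833i
Iter 1: z = -1.2667 + -1.0833i, |z|^2 = 2.7781
Iter 2: z = -0.8358 + 1.6611i, |z|^2 = 3.4579
Iter 3: z = -3.3273 + -3.8602i, |z|^2 = 25.9720
Escaped at iteration 3

Answer: 3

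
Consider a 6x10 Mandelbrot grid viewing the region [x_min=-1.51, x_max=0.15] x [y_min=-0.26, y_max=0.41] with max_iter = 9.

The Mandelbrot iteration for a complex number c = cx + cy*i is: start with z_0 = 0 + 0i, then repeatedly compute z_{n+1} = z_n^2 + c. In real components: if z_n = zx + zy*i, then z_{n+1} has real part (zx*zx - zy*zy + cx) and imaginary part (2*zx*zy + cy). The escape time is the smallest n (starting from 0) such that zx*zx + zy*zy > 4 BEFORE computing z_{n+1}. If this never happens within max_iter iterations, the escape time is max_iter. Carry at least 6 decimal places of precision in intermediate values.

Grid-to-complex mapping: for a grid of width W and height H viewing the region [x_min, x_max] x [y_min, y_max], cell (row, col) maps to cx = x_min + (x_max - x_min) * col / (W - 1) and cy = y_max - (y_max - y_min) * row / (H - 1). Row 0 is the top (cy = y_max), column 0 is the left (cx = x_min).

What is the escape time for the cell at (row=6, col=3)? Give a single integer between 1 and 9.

Answer: 9

Derivation:
z_0 = 0 + 0i, c = -0.5140 + -0.0367i
Iter 1: z = -0.5140 + -0.0367i, |z|^2 = 0.2655
Iter 2: z = -0.2511 + 0.0010i, |z|^2 = 0.0631
Iter 3: z = -0.4509 + -0.0372i, |z|^2 = 0.2047
Iter 4: z = -0.3120 + -0.0031i, |z|^2 = 0.0974
Iter 5: z = -0.4166 + -0.0347i, |z|^2 = 0.1748
Iter 6: z = -0.3416 + -0.0077i, |z|^2 = 0.1168
Iter 7: z = -0.3974 + -0.0314i, |z|^2 = 0.1589
Iter 8: z = -0.3571 + -0.0117i, |z|^2 = 0.1277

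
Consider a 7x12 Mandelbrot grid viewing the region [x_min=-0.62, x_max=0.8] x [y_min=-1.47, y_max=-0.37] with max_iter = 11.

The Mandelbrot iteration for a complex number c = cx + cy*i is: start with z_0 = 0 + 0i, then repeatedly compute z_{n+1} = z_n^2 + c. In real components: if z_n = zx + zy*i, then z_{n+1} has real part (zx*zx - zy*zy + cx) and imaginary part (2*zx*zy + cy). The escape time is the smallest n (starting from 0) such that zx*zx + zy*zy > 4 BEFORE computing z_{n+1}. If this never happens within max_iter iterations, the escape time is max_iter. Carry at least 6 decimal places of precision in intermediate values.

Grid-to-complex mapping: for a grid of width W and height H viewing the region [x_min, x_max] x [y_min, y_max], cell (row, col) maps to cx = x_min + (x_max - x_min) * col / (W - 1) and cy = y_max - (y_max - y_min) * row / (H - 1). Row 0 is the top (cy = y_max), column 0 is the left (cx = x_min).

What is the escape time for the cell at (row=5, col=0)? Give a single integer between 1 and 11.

z_0 = 0 + 0i, c = -0.6200 + -0.8700i
Iter 1: z = -0.6200 + -0.8700i, |z|^2 = 1.1413
Iter 2: z = -0.9925 + 0.2088i, |z|^2 = 1.0287
Iter 3: z = 0.3215 + -1.2845i, |z|^2 = 1.7532
Iter 4: z = -2.1665 + -1.6958i, |z|^2 = 7.5696
Escaped at iteration 4

Answer: 4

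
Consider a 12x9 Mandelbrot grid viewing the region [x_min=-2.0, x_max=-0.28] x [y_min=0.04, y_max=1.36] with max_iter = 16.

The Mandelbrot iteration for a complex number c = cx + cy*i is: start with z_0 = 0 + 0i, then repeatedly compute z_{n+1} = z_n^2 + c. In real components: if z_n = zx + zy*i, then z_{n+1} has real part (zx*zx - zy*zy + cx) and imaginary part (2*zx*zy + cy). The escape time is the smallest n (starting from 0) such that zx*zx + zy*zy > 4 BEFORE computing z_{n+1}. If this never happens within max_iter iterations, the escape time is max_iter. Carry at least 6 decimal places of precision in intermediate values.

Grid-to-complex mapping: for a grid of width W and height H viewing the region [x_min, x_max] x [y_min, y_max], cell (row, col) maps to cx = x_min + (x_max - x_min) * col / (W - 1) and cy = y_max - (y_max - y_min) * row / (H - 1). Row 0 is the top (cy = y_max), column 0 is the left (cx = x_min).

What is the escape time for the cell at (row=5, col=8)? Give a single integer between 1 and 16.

Answer: 6

Derivation:
z_0 = 0 + 0i, c = -0.7491 + 0.5350i
Iter 1: z = -0.7491 + 0.5350i, |z|^2 = 0.8474
Iter 2: z = -0.4742 + -0.2665i, |z|^2 = 0.2959
Iter 3: z = -0.5953 + 0.7878i, |z|^2 = 0.9749
Iter 4: z = -1.0153 + -0.4029i, |z|^2 = 1.1932
Iter 5: z = 0.1194 + 1.3531i, |z|^2 = 1.8451
Iter 6: z = -2.5657 + 0.8582i, |z|^2 = 7.3193
Escaped at iteration 6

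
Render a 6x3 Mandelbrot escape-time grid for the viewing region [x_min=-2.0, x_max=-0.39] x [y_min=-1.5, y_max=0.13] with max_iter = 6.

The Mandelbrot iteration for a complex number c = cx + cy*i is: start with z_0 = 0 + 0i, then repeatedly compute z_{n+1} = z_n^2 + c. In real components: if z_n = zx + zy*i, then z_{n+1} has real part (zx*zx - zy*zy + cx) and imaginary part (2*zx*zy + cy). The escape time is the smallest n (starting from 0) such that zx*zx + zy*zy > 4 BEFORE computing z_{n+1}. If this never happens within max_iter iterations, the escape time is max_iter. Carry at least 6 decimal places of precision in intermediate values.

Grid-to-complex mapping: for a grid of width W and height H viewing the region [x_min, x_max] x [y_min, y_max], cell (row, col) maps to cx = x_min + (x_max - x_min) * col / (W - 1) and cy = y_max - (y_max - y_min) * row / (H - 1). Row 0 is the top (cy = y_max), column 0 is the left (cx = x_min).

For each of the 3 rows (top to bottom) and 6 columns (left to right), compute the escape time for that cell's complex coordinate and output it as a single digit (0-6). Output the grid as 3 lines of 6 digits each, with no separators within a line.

Answer: 156666
133456
111222

Derivation:
(row=0, col=0): c = -2.0000 + 0.1300i → escape time 1
(row=0, col=1): c = -1.6780 + 0.1300i → escape time 5
(row=0, col=2): c = -1.3560 + 0.1300i → escape time 6
(row=0, col=3): c = -1.0340 + 0.1300i → escape time 6
(row=0, col=4): c = -0.7120 + 0.1300i → escape time 6
(row=0, col=5): c = -0.3900 + 0.1300i → escape time 6
(row=1, col=0): c = -2.0000 + -0.6850i → escape time 1
(row=1, col=1): c = -1.6780 + -0.6850i → escape time 3
(row=1, col=2): c = -1.3560 + -0.6850i → escape time 3
(row=1, col=3): c = -1.0340 + -0.6850i → escape time 4
(row=1, col=4): c = -0.7120 + -0.6850i → escape time 5
(row=1, col=5): c = -0.3900 + -0.6850i → escape time 6
(row=2, col=0): c = -2.0000 + -1.5000i → escape time 1
(row=2, col=1): c = -1.6780 + -1.5000i → escape time 1
(row=2, col=2): c = -1.3560 + -1.5000i → escape time 1
(row=2, col=3): c = -1.0340 + -1.5000i → escape time 2
(row=2, col=4): c = -0.7120 + -1.5000i → escape time 2
(row=2, col=5): c = -0.3900 + -1.5000i → escape time 2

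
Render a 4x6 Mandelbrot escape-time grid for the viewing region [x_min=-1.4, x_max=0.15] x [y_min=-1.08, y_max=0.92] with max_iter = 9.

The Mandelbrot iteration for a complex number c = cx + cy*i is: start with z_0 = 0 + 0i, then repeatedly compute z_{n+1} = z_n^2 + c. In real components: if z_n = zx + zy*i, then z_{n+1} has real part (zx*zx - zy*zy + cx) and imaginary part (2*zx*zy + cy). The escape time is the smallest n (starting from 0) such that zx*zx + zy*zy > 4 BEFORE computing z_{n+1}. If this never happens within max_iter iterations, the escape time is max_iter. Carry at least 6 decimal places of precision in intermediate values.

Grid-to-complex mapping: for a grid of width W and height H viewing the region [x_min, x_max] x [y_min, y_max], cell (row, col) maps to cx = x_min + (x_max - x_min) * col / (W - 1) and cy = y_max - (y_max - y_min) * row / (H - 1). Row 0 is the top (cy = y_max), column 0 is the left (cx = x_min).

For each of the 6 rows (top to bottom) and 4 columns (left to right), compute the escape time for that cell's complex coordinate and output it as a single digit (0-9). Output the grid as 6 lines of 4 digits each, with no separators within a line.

(row=0, col=0): c = -1.4000 + 0.9200i → escape time 3
(row=0, col=1): c = -0.8833 + 0.9200i → escape time 3
(row=0, col=2): c = -0.3667 + 0.9200i → escape time 5
(row=0, col=3): c = 0.1500 + 0.9200i → escape time 4
(row=1, col=0): c = -1.4000 + 0.5200i → escape time 3
(row=1, col=1): c = -0.8833 + 0.5200i → escape time 5
(row=1, col=2): c = -0.3667 + 0.5200i → escape time 9
(row=1, col=3): c = 0.1500 + 0.5200i → escape time 9
(row=2, col=0): c = -1.4000 + 0.1200i → escape time 9
(row=2, col=1): c = -0.8833 + 0.1200i → escape time 9
(row=2, col=2): c = -0.3667 + 0.1200i → escape time 9
(row=2, col=3): c = 0.1500 + 0.1200i → escape time 9
(row=3, col=0): c = -1.4000 + -0.2800i → escape time 5
(row=3, col=1): c = -0.8833 + -0.2800i → escape time 9
(row=3, col=2): c = -0.3667 + -0.2800i → escape time 9
(row=3, col=3): c = 0.1500 + -0.2800i → escape time 9
(row=4, col=0): c = -1.4000 + -0.6800i → escape time 3
(row=4, col=1): c = -0.8833 + -0.6800i → escape time 4
(row=4, col=2): c = -0.3667 + -0.6800i → escape time 9
(row=4, col=3): c = 0.1500 + -0.6800i → escape time 9
(row=5, col=0): c = -1.4000 + -1.0800i → escape time 2
(row=5, col=1): c = -0.8833 + -1.0800i → escape time 3
(row=5, col=2): c = -0.3667 + -1.0800i → escape time 4
(row=5, col=3): c = 0.1500 + -1.0800i → escape time 4

Answer: 3354
3599
9999
5999
3499
2344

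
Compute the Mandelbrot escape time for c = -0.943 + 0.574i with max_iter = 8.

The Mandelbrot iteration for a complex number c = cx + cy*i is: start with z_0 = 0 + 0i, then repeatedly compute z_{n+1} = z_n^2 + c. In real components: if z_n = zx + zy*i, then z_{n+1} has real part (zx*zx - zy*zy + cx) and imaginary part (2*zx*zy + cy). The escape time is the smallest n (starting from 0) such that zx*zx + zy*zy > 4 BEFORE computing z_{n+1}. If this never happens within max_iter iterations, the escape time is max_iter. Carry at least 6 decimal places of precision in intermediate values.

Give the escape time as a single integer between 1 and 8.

z_0 = 0 + 0i, c = -0.9430 + 0.5740i
Iter 1: z = -0.9430 + 0.5740i, |z|^2 = 1.2187
Iter 2: z = -0.3832 + -0.5086i, |z|^2 = 0.4055
Iter 3: z = -1.0548 + 0.9638i, |z|^2 = 2.0414
Iter 4: z = -0.7593 + -1.4592i, |z|^2 = 2.7058
Iter 5: z = -2.4956 + 2.7900i, |z|^2 = 14.0120
Escaped at iteration 5

Answer: 5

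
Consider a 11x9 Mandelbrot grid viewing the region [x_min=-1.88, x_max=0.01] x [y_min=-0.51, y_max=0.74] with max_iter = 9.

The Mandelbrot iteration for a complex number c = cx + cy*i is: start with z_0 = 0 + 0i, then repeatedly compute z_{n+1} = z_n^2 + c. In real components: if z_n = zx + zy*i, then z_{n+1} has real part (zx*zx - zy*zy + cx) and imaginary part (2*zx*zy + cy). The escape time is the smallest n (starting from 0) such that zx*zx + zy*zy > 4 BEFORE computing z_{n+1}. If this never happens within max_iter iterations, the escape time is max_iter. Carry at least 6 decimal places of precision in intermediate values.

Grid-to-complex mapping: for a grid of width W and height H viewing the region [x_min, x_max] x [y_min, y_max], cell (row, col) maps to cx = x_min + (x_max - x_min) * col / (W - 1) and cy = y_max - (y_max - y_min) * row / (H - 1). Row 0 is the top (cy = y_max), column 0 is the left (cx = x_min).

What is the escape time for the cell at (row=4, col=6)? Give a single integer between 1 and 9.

Answer: 9

Derivation:
z_0 = 0 + 0i, c = -0.7460 + 0.1150i
Iter 1: z = -0.7460 + 0.1150i, |z|^2 = 0.5697
Iter 2: z = -0.2027 + -0.0566i, |z|^2 = 0.0443
Iter 3: z = -0.7081 + 0.1379i, |z|^2 = 0.5204
Iter 4: z = -0.2636 + -0.0804i, |z|^2 = 0.0759
Iter 5: z = -0.6830 + 0.1574i, |z|^2 = 0.4912
Iter 6: z = -0.3043 + -0.0999i, |z|^2 = 0.1026
Iter 7: z = -0.6634 + 0.1758i, |z|^2 = 0.4710
Iter 8: z = -0.3368 + -0.1183i, |z|^2 = 0.1275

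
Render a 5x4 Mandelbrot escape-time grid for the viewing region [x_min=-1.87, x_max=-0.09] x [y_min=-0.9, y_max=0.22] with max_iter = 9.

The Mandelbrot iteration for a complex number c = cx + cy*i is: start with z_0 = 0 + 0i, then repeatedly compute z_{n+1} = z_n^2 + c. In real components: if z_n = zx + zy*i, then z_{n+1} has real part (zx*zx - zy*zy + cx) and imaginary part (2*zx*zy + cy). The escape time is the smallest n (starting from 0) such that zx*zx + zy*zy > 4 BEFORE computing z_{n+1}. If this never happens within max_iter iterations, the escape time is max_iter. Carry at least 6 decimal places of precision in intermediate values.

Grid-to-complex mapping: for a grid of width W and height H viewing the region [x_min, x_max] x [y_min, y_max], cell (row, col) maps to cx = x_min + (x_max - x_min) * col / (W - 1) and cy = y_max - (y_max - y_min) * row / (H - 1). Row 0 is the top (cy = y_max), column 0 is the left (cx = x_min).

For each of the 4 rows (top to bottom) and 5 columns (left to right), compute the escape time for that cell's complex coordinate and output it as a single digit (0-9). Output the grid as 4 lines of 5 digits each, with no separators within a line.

Answer: 45999
49999
33599
13349

Derivation:
(row=0, col=0): c = -1.8700 + 0.2200i → escape time 4
(row=0, col=1): c = -1.4250 + 0.2200i → escape time 5
(row=0, col=2): c = -0.9800 + 0.2200i → escape time 9
(row=0, col=3): c = -0.5350 + 0.2200i → escape time 9
(row=0, col=4): c = -0.0900 + 0.2200i → escape time 9
(row=1, col=0): c = -1.8700 + -0.1533i → escape time 4
(row=1, col=1): c = -1.4250 + -0.1533i → escape time 9
(row=1, col=2): c = -0.9800 + -0.1533i → escape time 9
(row=1, col=3): c = -0.5350 + -0.1533i → escape time 9
(row=1, col=4): c = -0.0900 + -0.1533i → escape time 9
(row=2, col=0): c = -1.8700 + -0.5267i → escape time 3
(row=2, col=1): c = -1.4250 + -0.5267i → escape time 3
(row=2, col=2): c = -0.9800 + -0.5267i → escape time 5
(row=2, col=3): c = -0.5350 + -0.5267i → escape time 9
(row=2, col=4): c = -0.0900 + -0.5267i → escape time 9
(row=3, col=0): c = -1.8700 + -0.9000i → escape time 1
(row=3, col=1): c = -1.4250 + -0.9000i → escape time 3
(row=3, col=2): c = -0.9800 + -0.9000i → escape time 3
(row=3, col=3): c = -0.5350 + -0.9000i → escape time 4
(row=3, col=4): c = -0.0900 + -0.9000i → escape time 9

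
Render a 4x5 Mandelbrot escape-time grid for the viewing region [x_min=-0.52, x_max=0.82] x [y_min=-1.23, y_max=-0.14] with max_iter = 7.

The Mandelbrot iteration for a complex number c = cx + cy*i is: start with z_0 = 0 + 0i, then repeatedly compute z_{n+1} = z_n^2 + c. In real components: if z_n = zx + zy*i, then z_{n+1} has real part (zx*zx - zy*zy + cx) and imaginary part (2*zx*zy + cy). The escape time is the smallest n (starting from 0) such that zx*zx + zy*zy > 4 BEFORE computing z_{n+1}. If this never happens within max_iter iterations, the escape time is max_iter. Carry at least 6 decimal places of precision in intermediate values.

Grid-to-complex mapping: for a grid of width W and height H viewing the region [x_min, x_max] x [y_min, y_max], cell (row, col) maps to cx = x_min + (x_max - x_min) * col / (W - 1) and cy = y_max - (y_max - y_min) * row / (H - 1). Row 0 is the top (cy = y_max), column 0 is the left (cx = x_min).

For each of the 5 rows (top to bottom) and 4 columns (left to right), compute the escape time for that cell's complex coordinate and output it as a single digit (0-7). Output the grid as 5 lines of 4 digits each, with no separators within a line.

(row=0, col=0): c = -0.5200 + -0.1400i → escape time 7
(row=0, col=1): c = -0.0733 + -0.1400i → escape time 7
(row=0, col=2): c = 0.3733 + -0.1400i → escape time 7
(row=0, col=3): c = 0.8200 + -0.1400i → escape time 3
(row=1, col=0): c = -0.5200 + -0.4125i → escape time 7
(row=1, col=1): c = -0.0733 + -0.4125i → escape time 7
(row=1, col=2): c = 0.3733 + -0.4125i → escape time 7
(row=1, col=3): c = 0.8200 + -0.4125i → escape time 3
(row=2, col=0): c = -0.5200 + -0.6850i → escape time 7
(row=2, col=1): c = -0.0733 + -0.6850i → escape time 7
(row=2, col=2): c = 0.3733 + -0.6850i → escape time 7
(row=2, col=3): c = 0.8200 + -0.6850i → escape time 2
(row=3, col=0): c = -0.5200 + -0.9575i → escape time 4
(row=3, col=1): c = -0.0733 + -0.9575i → escape time 7
(row=3, col=2): c = 0.3733 + -0.9575i → escape time 3
(row=3, col=3): c = 0.8200 + -0.9575i → escape time 2
(row=4, col=0): c = -0.5200 + -1.2300i → escape time 3
(row=4, col=1): c = -0.0733 + -1.2300i → escape time 3
(row=4, col=2): c = 0.3733 + -1.2300i → escape time 2
(row=4, col=3): c = 0.8200 + -1.2300i → escape time 2

Answer: 7773
7773
7772
4732
3322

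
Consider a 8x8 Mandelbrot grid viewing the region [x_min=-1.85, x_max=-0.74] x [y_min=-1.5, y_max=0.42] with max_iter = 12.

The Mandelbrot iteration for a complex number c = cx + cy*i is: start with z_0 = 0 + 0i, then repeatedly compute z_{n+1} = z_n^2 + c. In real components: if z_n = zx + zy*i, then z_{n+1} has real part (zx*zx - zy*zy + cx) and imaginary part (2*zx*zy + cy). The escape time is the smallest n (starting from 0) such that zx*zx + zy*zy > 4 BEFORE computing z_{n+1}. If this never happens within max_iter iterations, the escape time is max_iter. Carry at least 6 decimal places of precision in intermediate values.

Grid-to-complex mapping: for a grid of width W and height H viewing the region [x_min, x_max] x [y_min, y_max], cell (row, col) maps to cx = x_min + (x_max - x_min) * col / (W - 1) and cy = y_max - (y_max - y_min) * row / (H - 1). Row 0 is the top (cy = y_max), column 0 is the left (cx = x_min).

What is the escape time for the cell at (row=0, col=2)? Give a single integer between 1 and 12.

z_0 = 0 + 0i, c = -1.5329 + 0.4200i
Iter 1: z = -1.5329 + 0.4200i, |z|^2 = 2.5261
Iter 2: z = 0.6404 + -0.8676i, |z|^2 = 1.1628
Iter 3: z = -1.8755 + -0.6912i, |z|^2 = 3.9952
Iter 4: z = 1.5068 + 3.0127i, |z|^2 = 11.3469
Escaped at iteration 4

Answer: 4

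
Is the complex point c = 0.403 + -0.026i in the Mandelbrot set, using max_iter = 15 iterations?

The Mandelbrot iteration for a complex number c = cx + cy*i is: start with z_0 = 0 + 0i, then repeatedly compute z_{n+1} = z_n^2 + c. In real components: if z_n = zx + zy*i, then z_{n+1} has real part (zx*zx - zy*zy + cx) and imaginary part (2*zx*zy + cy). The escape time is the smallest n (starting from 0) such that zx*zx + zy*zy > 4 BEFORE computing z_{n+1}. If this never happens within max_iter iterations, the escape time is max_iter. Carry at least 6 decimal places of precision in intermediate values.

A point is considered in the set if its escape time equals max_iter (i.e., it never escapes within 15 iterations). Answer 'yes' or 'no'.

Answer: no

Derivation:
z_0 = 0 + 0i, c = 0.4030 + -0.0260i
Iter 1: z = 0.4030 + -0.0260i, |z|^2 = 0.1631
Iter 2: z = 0.5647 + -0.0470i, |z|^2 = 0.3211
Iter 3: z = 0.7197 + -0.0790i, |z|^2 = 0.5242
Iter 4: z = 0.9147 + -0.1398i, |z|^2 = 0.8563
Iter 5: z = 1.2202 + -0.2817i, |z|^2 = 1.5683
Iter 6: z = 1.8126 + -0.7135i, |z|^2 = 3.7946
Iter 7: z = 3.1795 + -2.6125i, |z|^2 = 16.9343
Escaped at iteration 7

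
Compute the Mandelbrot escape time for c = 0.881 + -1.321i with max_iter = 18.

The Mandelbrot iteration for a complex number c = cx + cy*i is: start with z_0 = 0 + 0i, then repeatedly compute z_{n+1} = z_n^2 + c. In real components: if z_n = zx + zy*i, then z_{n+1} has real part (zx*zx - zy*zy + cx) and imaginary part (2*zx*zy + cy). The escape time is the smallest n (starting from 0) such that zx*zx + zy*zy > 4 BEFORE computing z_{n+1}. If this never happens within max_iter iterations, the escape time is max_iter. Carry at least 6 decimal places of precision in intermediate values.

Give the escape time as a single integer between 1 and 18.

Answer: 2

Derivation:
z_0 = 0 + 0i, c = 0.8810 + -1.3210i
Iter 1: z = 0.8810 + -1.3210i, |z|^2 = 2.5212
Iter 2: z = -0.0879 + -3.6486i, |z|^2 = 13.3200
Escaped at iteration 2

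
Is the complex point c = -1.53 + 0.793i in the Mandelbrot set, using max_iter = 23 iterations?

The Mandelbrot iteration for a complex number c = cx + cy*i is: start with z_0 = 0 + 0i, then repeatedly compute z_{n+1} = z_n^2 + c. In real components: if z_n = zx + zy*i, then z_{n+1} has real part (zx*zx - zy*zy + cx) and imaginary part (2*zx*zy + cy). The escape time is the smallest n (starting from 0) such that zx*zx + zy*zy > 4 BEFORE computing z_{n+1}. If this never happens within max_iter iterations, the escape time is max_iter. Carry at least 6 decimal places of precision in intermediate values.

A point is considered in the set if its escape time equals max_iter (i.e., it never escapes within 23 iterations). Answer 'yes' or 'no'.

Answer: no

Derivation:
z_0 = 0 + 0i, c = -1.5300 + 0.7930i
Iter 1: z = -1.5300 + 0.7930i, |z|^2 = 2.9697
Iter 2: z = 0.1821 + -1.6336i, |z|^2 = 2.7017
Iter 3: z = -4.1654 + 0.1982i, |z|^2 = 17.3902
Escaped at iteration 3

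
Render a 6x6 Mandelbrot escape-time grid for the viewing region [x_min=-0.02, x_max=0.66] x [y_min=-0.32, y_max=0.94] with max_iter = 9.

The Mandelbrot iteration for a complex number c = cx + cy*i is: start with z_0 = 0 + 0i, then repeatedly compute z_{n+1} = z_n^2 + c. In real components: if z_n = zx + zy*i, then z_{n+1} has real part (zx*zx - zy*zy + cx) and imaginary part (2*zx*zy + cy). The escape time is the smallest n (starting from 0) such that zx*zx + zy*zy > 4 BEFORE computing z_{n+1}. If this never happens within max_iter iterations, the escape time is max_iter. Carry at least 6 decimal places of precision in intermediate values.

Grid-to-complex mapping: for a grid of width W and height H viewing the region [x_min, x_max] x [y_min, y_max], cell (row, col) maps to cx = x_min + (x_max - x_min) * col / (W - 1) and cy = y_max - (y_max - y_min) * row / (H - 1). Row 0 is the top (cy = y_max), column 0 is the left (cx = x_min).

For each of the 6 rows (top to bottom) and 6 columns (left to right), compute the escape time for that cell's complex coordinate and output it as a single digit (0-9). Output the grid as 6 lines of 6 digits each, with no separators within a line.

Answer: 844332
996733
999853
999954
999854
999953

Derivation:
(row=0, col=0): c = -0.0200 + 0.9400i → escape time 8
(row=0, col=1): c = 0.1160 + 0.9400i → escape time 4
(row=0, col=2): c = 0.2520 + 0.9400i → escape time 4
(row=0, col=3): c = 0.3880 + 0.9400i → escape time 3
(row=0, col=4): c = 0.5240 + 0.9400i → escape time 3
(row=0, col=5): c = 0.6600 + 0.9400i → escape time 2
(row=1, col=0): c = -0.0200 + 0.6880i → escape time 9
(row=1, col=1): c = 0.1160 + 0.6880i → escape time 9
(row=1, col=2): c = 0.2520 + 0.6880i → escape time 6
(row=1, col=3): c = 0.3880 + 0.6880i → escape time 7
(row=1, col=4): c = 0.5240 + 0.6880i → escape time 3
(row=1, col=5): c = 0.6600 + 0.6880i → escape time 3
(row=2, col=0): c = -0.0200 + 0.4360i → escape time 9
(row=2, col=1): c = 0.1160 + 0.4360i → escape time 9
(row=2, col=2): c = 0.2520 + 0.4360i → escape time 9
(row=2, col=3): c = 0.3880 + 0.4360i → escape time 8
(row=2, col=4): c = 0.5240 + 0.4360i → escape time 5
(row=2, col=5): c = 0.6600 + 0.4360i → escape time 3
(row=3, col=0): c = -0.0200 + 0.1840i → escape time 9
(row=3, col=1): c = 0.1160 + 0.1840i → escape time 9
(row=3, col=2): c = 0.2520 + 0.1840i → escape time 9
(row=3, col=3): c = 0.3880 + 0.1840i → escape time 9
(row=3, col=4): c = 0.5240 + 0.1840i → escape time 5
(row=3, col=5): c = 0.6600 + 0.1840i → escape time 4
(row=4, col=0): c = -0.0200 + -0.0680i → escape time 9
(row=4, col=1): c = 0.1160 + -0.0680i → escape time 9
(row=4, col=2): c = 0.2520 + -0.0680i → escape time 9
(row=4, col=3): c = 0.3880 + -0.0680i → escape time 8
(row=4, col=4): c = 0.5240 + -0.0680i → escape time 5
(row=4, col=5): c = 0.6600 + -0.0680i → escape time 4
(row=5, col=0): c = -0.0200 + -0.3200i → escape time 9
(row=5, col=1): c = 0.1160 + -0.3200i → escape time 9
(row=5, col=2): c = 0.2520 + -0.3200i → escape time 9
(row=5, col=3): c = 0.3880 + -0.3200i → escape time 9
(row=5, col=4): c = 0.5240 + -0.3200i → escape time 5
(row=5, col=5): c = 0.6600 + -0.3200i → escape time 3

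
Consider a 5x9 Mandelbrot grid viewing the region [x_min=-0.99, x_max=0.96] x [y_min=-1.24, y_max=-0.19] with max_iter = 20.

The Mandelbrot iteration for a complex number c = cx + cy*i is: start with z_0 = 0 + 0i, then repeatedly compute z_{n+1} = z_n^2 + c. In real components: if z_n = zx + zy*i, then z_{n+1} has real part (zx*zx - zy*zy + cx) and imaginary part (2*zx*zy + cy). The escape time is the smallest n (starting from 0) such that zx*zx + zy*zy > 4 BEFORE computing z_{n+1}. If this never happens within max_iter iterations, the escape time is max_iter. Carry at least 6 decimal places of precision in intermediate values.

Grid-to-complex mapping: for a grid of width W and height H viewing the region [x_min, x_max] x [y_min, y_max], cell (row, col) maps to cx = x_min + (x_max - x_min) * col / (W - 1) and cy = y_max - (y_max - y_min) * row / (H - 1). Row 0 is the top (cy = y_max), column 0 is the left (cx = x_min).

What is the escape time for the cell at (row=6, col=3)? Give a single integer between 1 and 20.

Answer: 3

Derivation:
z_0 = 0 + 0i, c = 0.4725 + -0.9775i
Iter 1: z = 0.4725 + -0.9775i, |z|^2 = 1.1788
Iter 2: z = -0.2598 + -1.9012i, |z|^2 = 3.6822
Iter 3: z = -3.0747 + 0.0102i, |z|^2 = 9.4541
Escaped at iteration 3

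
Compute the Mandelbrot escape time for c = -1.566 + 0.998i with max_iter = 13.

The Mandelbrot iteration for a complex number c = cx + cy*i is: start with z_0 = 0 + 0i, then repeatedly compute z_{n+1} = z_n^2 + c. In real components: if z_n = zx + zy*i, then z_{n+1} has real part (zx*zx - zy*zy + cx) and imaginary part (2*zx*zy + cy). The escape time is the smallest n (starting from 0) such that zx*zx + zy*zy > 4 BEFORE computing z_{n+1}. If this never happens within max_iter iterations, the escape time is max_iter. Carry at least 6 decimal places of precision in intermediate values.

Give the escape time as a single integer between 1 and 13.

z_0 = 0 + 0i, c = -1.5660 + 0.9980i
Iter 1: z = -1.5660 + 0.9980i, |z|^2 = 3.4484
Iter 2: z = -0.1096 + -2.1277i, |z|^2 = 4.5393
Escaped at iteration 2

Answer: 2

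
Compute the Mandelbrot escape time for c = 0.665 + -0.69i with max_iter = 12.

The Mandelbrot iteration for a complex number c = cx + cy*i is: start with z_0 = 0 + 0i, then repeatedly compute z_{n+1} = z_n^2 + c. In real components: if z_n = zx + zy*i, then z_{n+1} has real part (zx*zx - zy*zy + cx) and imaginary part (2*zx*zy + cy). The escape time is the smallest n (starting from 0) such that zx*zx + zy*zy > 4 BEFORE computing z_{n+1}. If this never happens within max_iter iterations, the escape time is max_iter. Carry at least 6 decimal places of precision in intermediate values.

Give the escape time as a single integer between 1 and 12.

z_0 = 0 + 0i, c = 0.6650 + -0.6900i
Iter 1: z = 0.6650 + -0.6900i, |z|^2 = 0.9183
Iter 2: z = 0.6311 + -1.6077i, |z|^2 = 2.9830
Iter 3: z = -1.5214 + -2.7193i, |z|^2 = 9.7093
Escaped at iteration 3

Answer: 3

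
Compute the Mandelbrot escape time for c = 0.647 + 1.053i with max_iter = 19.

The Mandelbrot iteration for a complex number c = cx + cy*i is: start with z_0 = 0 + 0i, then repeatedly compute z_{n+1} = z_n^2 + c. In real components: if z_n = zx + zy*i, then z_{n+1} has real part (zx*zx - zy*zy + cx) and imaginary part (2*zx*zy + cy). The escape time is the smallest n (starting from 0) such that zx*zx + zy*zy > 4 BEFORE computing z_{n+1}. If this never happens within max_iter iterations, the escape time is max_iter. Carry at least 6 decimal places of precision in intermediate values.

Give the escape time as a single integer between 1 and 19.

Answer: 2

Derivation:
z_0 = 0 + 0i, c = 0.6470 + 1.0530i
Iter 1: z = 0.6470 + 1.0530i, |z|^2 = 1.5274
Iter 2: z = -0.0432 + 2.4156i, |z|^2 = 5.8369
Escaped at iteration 2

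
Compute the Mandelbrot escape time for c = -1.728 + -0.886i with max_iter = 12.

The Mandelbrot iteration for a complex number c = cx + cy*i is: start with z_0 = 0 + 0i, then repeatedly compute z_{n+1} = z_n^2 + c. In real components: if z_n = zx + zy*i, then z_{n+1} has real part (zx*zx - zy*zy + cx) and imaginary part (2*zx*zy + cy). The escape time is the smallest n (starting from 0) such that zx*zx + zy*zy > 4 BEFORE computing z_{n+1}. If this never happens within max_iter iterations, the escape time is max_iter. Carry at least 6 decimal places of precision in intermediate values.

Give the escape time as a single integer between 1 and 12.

z_0 = 0 + 0i, c = -1.7280 + -0.8860i
Iter 1: z = -1.7280 + -0.8860i, |z|^2 = 3.7710
Iter 2: z = 0.4730 + 2.1760i, |z|^2 = 4.9588
Escaped at iteration 2

Answer: 2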